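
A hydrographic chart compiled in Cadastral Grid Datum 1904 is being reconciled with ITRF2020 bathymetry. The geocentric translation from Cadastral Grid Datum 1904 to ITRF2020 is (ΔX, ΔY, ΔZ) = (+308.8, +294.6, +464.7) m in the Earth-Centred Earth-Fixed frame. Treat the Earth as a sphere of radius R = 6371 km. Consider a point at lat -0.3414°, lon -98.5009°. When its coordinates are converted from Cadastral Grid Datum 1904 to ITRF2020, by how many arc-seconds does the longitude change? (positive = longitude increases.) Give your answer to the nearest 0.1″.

Δλ = 8.5″

sin φ = -0.005959, cos φ = 0.999982, sin λ = -0.989014, cos λ = -0.147825.
East component: ΔE = −sin λ·ΔX + cos λ·ΔY = −(-0.989014)(308.8) + (-0.147825)(294.6) = 261.86 m.
1° of latitude spans πR/180 = 111195 m; at latitude φ, 1° of longitude spans that × cos φ = 111193.0 m, so Δλ = 261.86 / 111193.0 × 3600 = 8.478″.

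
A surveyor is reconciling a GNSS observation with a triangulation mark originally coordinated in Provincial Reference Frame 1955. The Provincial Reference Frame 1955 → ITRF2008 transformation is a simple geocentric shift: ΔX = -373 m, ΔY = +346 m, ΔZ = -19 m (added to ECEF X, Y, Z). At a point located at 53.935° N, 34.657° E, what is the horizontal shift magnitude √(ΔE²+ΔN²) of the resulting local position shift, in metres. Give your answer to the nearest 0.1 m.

The local east axis at (φ, λ) is (−sin λ, cos λ, 0), so ΔE = −sin(34.657°)·(-373) + cos(34.657°)·346 = 496.72 m.
The local north axis is (−sin φ cos λ, −sin φ sin λ, cos φ), giving ΔN = 248.017 − 159.049 − 11.185 = 77.78 m.
Horizontal magnitude = √(ΔE² + ΔN²) = √(496.72² + 77.78²) = 502.77 m.

502.8 m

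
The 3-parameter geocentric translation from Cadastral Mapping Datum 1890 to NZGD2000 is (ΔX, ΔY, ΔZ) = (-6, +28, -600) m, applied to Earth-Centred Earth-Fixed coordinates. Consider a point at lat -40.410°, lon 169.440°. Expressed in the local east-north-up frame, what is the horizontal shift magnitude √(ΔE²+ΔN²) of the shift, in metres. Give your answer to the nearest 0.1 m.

At φ = -40.410°, λ = 169.440°: sin φ = -0.648253, cos φ = 0.761425, sin λ = 0.183265, cos λ = -0.983064.
ΔE = −sin λ·ΔX + cos λ·ΔY = −(0.183265)·(-6) + (-0.983064)·(28) = -26.43 m.
ΔN = −sin φ cos λ·ΔX − sin φ sin λ·ΔY + cos φ·ΔZ = −(-0.648253)(-0.983064)(-6) − (-0.648253)(0.183265)(28) + (0.761425)(-600) = -449.71 m.
Horizontal magnitude = √(ΔE² + ΔN²) = √((-26.43)² + (-449.71)²) = 450.48 m.

450.5 m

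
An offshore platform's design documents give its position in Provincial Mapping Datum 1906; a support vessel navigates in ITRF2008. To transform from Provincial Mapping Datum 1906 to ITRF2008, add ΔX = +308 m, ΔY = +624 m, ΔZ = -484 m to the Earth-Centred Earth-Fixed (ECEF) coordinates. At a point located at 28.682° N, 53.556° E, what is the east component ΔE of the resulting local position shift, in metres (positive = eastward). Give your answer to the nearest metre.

ΔE = 123 m

The local east axis at (φ, λ) is (−sin λ, cos λ, 0), so ΔE = −sin(53.556°)·308 + cos(53.556°)·624 = 122.91 m.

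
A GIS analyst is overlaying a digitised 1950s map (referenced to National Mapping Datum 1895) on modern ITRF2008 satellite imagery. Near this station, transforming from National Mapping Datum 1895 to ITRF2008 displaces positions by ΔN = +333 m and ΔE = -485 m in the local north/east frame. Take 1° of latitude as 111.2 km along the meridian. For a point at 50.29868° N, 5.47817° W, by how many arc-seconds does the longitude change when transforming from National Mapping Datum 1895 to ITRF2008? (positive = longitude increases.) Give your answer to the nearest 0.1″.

At latitude 50.29868°, cos φ = 0.638786.
1° of longitude at this latitude = 111.2 × cos φ = 71.03 km, so Δλ = -485.0 / 71033.0 = -0.0068278° = -24.580″.

Δλ = -24.6″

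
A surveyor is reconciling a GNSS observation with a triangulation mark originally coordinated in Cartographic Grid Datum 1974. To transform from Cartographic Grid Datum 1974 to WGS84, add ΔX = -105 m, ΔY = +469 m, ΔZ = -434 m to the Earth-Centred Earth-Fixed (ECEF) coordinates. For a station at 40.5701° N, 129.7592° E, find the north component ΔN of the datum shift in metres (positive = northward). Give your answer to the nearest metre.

At φ = 40.5701°, λ = 129.7592°: sin φ = 0.650378, cos φ = 0.759611, sin λ = 0.768739, cos λ = -0.639562.
ΔN = −sin φ cos λ·ΔX − sin φ sin λ·ΔY + cos φ·ΔZ = −(0.650378)(-0.639562)(-105) − (0.650378)(0.768739)(469) + (0.759611)(-434) = -607.83 m.

ΔN = -608 m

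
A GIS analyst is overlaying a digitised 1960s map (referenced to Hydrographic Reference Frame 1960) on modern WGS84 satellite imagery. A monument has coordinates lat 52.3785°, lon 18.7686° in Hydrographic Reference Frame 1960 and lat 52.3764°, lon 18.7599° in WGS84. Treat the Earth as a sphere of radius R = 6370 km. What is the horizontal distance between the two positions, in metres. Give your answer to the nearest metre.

635 m

Δφ = 52.3764° − 52.3785° = -0.0021°; Δλ = 18.7599° − 18.7686° = -0.0087°.
1° along a meridian = πR/180 = 111177 m.
ΔN = Δφ × 111177 = -233.5 m; ΔE = Δλ × 111177 × cos(52.3785°) = -0.0087 × 111177 × 0.610442 = -590.4 m.
Distance = √(ΔE² + ΔN²) = √((-590.4)² + (-233.5)²) = 634.9 m.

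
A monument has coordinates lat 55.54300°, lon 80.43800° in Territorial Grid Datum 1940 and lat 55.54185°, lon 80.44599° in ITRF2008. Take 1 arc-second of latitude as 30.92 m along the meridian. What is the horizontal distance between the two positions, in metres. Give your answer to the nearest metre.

519 m

Δφ = 55.54185° − 55.54300° = -0.00115°; Δλ = 80.44599° − 80.43800° = +0.00799°.
1° of latitude = 3600 × 30.92 = 111312 m.
ΔN = Δφ × 111312 = -128.0 m; ΔE = Δλ × 111312 × cos(55.54300°) = +0.00799 × 111312 × 0.565788 = 503.2 m.
Distance = √(ΔE² + ΔN²) = √(503.2² + (-128.0)²) = 519.2 m.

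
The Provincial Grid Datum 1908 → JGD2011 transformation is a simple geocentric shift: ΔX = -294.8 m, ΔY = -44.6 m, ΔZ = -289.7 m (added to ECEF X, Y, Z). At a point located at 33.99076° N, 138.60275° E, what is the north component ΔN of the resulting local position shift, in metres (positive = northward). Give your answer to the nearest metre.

The local north axis is (−sin φ cos λ, −sin φ sin λ, cos φ), giving ΔN = -123.632 + 16.488 − 240.198 = -347.34 m.

ΔN = -347 m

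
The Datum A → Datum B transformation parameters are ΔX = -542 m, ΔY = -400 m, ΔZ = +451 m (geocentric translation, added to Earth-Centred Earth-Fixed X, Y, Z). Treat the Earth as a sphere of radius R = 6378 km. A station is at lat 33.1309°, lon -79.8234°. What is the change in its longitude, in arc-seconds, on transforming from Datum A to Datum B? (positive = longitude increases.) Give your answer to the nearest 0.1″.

Δλ = -23.3″

sin φ = 0.546554, cos φ = 0.837424, sin λ = -0.984268, cos λ = 0.176683.
East component: ΔE = −sin λ·ΔX + cos λ·ΔY = −(-0.984268)(-542) + (0.176683)(-400) = -604.15 m.
1° of latitude spans πR/180 = 111317 m; at latitude φ, 1° of longitude spans that × cos φ = 93219.6 m, so Δλ = -604.15 / 93219.6 × 3600 = -23.331″.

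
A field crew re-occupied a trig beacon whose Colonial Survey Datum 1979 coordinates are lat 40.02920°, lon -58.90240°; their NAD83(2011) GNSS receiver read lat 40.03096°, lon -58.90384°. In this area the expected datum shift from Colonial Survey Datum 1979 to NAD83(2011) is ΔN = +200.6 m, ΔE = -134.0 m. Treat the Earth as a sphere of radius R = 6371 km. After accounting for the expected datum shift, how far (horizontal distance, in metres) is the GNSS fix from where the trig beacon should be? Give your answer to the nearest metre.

Observed coordinate differences: Δφ = +0.00176°, Δλ = -0.00144°.
Converting to metres (1° lat = 111195 m, cos φ = 0.765717): observed ΔN = 195.7 m, observed ΔE = -122.6 m.
Subtracting the expected shift leaves a residual of 195.7 − (200.6) = -4.9 m north and -122.6 − (-134.0) = 11.4 m east.
Residual distance = √((-4.9)² + 11.4²) = 12.4 m.

12 m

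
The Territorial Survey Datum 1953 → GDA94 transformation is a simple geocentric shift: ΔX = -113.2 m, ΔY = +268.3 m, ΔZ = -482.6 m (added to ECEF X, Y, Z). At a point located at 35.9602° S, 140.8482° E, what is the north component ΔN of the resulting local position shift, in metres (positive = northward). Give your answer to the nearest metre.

ΔN = -240 m

At φ = -35.9602°, λ = 140.8482°: sin φ = -0.587223, cos φ = 0.809425, sin λ = 0.631377, cos λ = -0.775476.
ΔN = −sin φ cos λ·ΔX − sin φ sin λ·ΔY + cos φ·ΔZ = −(-0.587223)(-0.775476)(-113.2) − (-0.587223)(0.631377)(268.3) + (0.809425)(-482.6) = -239.61 m.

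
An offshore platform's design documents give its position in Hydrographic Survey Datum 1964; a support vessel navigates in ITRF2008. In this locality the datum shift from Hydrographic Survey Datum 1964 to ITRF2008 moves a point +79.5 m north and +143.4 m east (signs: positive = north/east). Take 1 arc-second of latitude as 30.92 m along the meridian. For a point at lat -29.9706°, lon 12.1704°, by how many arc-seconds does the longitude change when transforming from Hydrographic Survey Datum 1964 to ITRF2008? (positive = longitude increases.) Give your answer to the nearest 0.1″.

At latitude -29.9706°, cos φ = 0.866282.
1″ of longitude at this latitude = 30.92 × cos φ = 26.7854 m, so Δλ = 143.4 / 26.7854 = 5.354″.

Δλ = 5.4″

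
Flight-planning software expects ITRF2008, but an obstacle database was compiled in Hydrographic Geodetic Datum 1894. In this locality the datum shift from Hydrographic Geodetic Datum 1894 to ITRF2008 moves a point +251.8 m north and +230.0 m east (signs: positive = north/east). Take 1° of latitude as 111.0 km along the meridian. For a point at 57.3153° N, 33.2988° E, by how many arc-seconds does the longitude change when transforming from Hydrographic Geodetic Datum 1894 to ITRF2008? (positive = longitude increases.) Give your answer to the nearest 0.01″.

At latitude 57.3153°, cos φ = 0.540016.
1° of longitude at this latitude = 111.0 × cos φ = 59.94 km, so Δλ = 230.0 / 59941.7 = 0.0038371° = 13.813″.

Δλ = 13.81″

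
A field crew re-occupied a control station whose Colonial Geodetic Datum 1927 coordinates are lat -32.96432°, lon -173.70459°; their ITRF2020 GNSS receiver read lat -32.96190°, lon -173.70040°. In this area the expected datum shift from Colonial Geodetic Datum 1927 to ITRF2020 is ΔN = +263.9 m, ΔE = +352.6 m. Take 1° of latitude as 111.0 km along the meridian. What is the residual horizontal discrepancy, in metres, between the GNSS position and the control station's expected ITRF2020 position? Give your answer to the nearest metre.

Observed coordinate differences: Δφ = +0.00242°, Δλ = +0.00419°.
Converting to metres (1° lat = 111000 m, cos φ = 0.839010): observed ΔN = 268.6 m, observed ΔE = 390.2 m.
Subtracting the expected shift leaves a residual of 268.6 − (263.9) = 4.7 m north and 390.2 − (352.6) = 37.6 m east.
Residual distance = √(4.7² + 37.6²) = 37.9 m.

38 m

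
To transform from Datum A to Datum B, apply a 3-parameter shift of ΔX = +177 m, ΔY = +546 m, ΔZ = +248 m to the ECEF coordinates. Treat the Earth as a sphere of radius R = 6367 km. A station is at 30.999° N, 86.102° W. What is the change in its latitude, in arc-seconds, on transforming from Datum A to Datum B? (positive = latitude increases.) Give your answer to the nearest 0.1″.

Δφ = 15.8″

sin φ = 0.515023, cos φ = 0.857176, sin λ = -0.997687, cos λ = 0.067980.
North component: ΔN = −sin φ cos λ·ΔX − sin φ sin λ·ΔY + cos φ·ΔZ = −(0.515023)(0.067980)(177) − (0.515023)(-0.997687)(546) + (0.857176)(248) = 486.93 m.
1° of latitude spans πR/180 = 111125 m, so Δφ = 486.93 / 111125 × 3600 = 15.775″.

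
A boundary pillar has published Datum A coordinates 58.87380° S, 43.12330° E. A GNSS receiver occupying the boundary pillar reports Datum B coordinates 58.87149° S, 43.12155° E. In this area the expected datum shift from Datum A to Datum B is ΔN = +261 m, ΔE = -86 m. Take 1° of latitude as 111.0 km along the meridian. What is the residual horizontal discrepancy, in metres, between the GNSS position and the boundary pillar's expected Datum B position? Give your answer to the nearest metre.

Observed coordinate differences: Δφ = +0.00231°, Δλ = -0.00175°.
Converting to metres (1° lat = 111000 m, cos φ = 0.516925): observed ΔN = 256.4 m, observed ΔE = -100.4 m.
Subtracting the expected shift leaves a residual of 256.4 − (261) = -4.6 m north and -100.4 − (-86) = -14.4 m east.
Residual distance = √((-4.6)² + (-14.4)²) = 15.1 m.

15 m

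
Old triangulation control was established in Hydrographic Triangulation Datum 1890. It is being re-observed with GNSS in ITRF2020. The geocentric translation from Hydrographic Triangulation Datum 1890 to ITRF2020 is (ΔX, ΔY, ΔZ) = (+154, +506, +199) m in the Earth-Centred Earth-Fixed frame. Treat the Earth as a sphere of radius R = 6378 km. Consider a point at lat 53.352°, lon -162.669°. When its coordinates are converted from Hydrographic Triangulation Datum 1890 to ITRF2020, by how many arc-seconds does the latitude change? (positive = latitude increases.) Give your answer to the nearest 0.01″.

sin φ = 0.802318, cos φ = 0.596897, sin λ = -0.297891, cos λ = -0.954600.
North component: ΔN = −sin φ cos λ·ΔX − sin φ sin λ·ΔY + cos φ·ΔZ = −(0.802318)(-0.954600)(154) − (0.802318)(-0.297891)(506) + (0.596897)(199) = 357.67 m.
1° of latitude spans πR/180 = 111317 m, so Δφ = 357.67 / 111317 × 3600 = 11.567″.

Δφ = 11.57″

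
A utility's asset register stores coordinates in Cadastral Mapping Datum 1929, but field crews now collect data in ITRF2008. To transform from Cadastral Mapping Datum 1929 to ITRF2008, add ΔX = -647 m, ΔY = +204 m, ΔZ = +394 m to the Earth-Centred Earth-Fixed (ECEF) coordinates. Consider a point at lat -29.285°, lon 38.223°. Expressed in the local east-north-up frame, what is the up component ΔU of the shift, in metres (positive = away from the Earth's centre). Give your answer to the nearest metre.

ΔU = -526 m

At φ = -29.285°, λ = 38.223°: sin φ = -0.489154, cos φ = 0.872197, sin λ = 0.618724, cos λ = 0.785609.
ΔU = cos φ cos λ·ΔX + cos φ sin λ·ΔY + sin φ·ΔZ = (0.872197)(0.785609)(-647) + (0.872197)(0.618724)(204) + (-0.489154)(394) = -525.97 m.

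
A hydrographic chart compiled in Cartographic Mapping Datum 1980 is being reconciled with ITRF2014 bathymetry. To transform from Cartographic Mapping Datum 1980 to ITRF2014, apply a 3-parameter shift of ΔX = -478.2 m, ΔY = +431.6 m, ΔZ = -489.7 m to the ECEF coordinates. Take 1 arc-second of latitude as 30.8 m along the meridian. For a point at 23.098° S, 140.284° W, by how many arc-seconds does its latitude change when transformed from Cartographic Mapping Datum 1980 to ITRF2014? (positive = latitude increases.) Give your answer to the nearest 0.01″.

sin φ = -0.392305, cos φ = 0.919835, sin λ = -0.638983, cos λ = -0.769221.
North component: ΔN = −sin φ cos λ·ΔX − sin φ sin λ·ΔY + cos φ·ΔZ = −(-0.392305)(-0.769221)(-478.2) − (-0.392305)(-0.638983)(431.6) + (0.919835)(-489.7) = -414.33 m.
1° of latitude spans 3600 × 30.80 = 110880 m, so Δφ = -414.33 / 110880 × 3600 = -13.452″.

Δφ = -13.45″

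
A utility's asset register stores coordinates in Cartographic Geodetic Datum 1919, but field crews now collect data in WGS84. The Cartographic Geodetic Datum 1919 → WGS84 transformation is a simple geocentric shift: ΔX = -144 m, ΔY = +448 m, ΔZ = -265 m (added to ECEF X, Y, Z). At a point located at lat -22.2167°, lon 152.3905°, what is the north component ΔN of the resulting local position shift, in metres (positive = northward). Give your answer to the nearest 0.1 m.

At φ = -22.2167°, λ = 152.3905°: sin φ = -0.378111, cos φ = 0.925760, sin λ = 0.463443, cos λ = -0.886127.
ΔN = −sin φ cos λ·ΔX − sin φ sin λ·ΔY + cos φ·ΔZ = −(-0.378111)(-0.886127)(-144) − (-0.378111)(0.463443)(448) + (0.925760)(-265) = -118.57 m.

ΔN = -118.6 m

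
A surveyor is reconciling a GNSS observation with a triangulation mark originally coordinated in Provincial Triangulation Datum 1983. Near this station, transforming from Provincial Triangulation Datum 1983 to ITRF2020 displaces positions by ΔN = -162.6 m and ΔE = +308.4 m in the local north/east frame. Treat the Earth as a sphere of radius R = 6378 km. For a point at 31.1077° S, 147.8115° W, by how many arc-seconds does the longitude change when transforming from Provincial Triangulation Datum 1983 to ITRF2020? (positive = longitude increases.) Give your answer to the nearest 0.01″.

At latitude -31.1077°, cos φ = 0.856198.
One radian of longitude at latitude φ spans R cos φ, so Δλ = ΔE / (R cos φ) = 308.4 / (6378000 × 0.856198) = 5.6475e-05 rad = 11.649″.

Δλ = 11.65″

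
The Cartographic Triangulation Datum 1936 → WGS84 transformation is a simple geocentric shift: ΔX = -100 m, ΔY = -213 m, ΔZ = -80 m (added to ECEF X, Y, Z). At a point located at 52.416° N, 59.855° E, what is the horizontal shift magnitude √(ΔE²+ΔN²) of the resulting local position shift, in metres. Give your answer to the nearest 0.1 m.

138.5 m

The local east axis at (φ, λ) is (−sin λ, cos λ, 0), so ΔE = −sin(59.855°)·(-100) + cos(59.855°)·(-213) = -20.49 m.
The local north axis is (−sin φ cos λ, −sin φ sin λ, cos φ), giving ΔN = 39.797 + 145.966 − 48.794 = 136.97 m.
Horizontal magnitude = √(ΔE² + ΔN²) = √((-20.49)² + 136.97²) = 138.49 m.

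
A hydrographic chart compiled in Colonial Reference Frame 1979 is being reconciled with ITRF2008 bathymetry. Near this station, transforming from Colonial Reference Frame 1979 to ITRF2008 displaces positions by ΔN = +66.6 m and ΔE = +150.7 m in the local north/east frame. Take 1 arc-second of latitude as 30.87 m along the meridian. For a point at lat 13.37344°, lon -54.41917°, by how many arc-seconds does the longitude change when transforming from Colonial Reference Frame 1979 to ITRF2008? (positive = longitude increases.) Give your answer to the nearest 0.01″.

At latitude 13.37344°, cos φ = 0.972883.
1″ of longitude at this latitude = 30.87 × cos φ = 30.0329 m, so Δλ = 150.7 / 30.0329 = 5.018″.

Δλ = 5.02″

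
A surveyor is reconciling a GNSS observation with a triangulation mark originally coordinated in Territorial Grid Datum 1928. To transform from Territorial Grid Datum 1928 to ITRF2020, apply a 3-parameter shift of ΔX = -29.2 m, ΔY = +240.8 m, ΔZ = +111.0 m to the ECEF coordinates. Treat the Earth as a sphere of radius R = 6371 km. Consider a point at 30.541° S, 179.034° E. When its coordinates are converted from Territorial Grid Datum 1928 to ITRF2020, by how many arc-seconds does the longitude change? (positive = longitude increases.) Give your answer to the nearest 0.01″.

sin φ = -0.508155, cos φ = 0.861266, sin λ = 0.016859, cos λ = -0.999858.
East component: ΔE = −sin λ·ΔX + cos λ·ΔY = −(0.016859)(-29.2) + (-0.999858)(240.8) = -240.27 m.
1° of latitude spans πR/180 = 111195 m; at latitude φ, 1° of longitude spans that × cos φ = 95768.4 m, so Δλ = -240.27 / 95768.4 × 3600 = -9.032″.

Δλ = -9.03″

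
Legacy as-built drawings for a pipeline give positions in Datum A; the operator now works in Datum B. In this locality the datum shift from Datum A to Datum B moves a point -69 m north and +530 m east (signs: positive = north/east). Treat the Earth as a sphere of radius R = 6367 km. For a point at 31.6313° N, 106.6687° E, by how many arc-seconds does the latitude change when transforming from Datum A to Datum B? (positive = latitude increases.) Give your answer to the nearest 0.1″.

Δφ = -2.2″

On a sphere of radius R, 1 rad of latitude = R, so Δφ = ΔN / R = -69.0 / 6367000 = -1.0837e-05 rad = -2.235″.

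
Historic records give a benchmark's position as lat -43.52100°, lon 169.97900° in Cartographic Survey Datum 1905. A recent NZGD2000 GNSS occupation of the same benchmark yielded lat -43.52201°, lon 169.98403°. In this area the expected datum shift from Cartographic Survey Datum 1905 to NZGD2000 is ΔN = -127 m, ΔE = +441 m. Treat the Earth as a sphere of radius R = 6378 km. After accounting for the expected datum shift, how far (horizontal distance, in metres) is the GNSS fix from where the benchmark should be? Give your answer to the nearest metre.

Observed coordinate differences: Δφ = -0.00101°, Δλ = +0.00503°.
Converting to metres (1° lat = 111317 m, cos φ = 0.725122): observed ΔN = -112.4 m, observed ΔE = 406.0 m.
Subtracting the expected shift leaves a residual of -112.4 − (-127) = 14.6 m north and 406.0 − (441) = -35.0 m east.
Residual distance = √(14.6² + (-35.0)²) = 37.9 m.

38 m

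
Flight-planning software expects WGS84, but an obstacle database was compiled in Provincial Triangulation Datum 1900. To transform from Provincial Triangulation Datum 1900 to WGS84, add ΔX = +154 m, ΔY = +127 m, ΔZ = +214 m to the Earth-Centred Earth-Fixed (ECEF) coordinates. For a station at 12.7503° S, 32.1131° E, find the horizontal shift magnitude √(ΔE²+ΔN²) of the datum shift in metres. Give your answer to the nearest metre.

At φ = -12.7503°, λ = 32.1131°: sin φ = -0.220703, cos φ = 0.975341, sin λ = 0.531592, cos λ = 0.847000.
ΔE = −sin λ·ΔX + cos λ·ΔY = −(0.531592)·(154) + (0.847000)·(127) = 25.70 m.
ΔN = −sin φ cos λ·ΔX − sin φ sin λ·ΔY + cos φ·ΔZ = −(-0.220703)(0.847000)(154) − (-0.220703)(0.531592)(127) + (0.975341)(214) = 252.41 m.
Horizontal magnitude = √(ΔE² + ΔN²) = √(25.70² + 252.41²) = 253.72 m.

254 m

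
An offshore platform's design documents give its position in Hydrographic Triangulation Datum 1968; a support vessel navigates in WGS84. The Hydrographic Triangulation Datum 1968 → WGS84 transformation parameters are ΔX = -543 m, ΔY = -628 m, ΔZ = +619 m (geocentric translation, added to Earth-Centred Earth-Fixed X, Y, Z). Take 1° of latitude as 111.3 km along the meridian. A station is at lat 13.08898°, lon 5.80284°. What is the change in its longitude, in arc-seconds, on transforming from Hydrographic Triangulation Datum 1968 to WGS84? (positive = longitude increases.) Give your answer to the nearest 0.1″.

Δλ = -18.9″

sin φ = 0.226464, cos φ = 0.974020, sin λ = 0.101106, cos λ = 0.994876.
East component: ΔE = −sin λ·ΔX + cos λ·ΔY = −(0.101106)(-543) + (0.994876)(-628) = -569.88 m.
1° of latitude spans 111300 m; at latitude φ, 1° of longitude spans that × cos φ = 108408.4 m, so Δλ = -569.88 / 108408.4 × 3600 = -18.924″.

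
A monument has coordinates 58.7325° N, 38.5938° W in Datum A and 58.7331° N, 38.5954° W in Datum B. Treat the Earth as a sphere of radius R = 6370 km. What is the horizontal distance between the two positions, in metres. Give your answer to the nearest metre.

Δφ = 58.7331° − 58.7325° = +0.0006°; Δλ = -38.5954° − -38.5938° = -0.0016°.
1° along a meridian = πR/180 = 111177 m.
ΔN = Δφ × 111177 = 66.7 m; ΔE = Δλ × 111177 × cos(58.7325°) = -0.0016 × 111177 × 0.519034 = -92.3 m.
Distance = √(ΔE² + ΔN²) = √((-92.3)² + 66.7²) = 113.9 m.

114 m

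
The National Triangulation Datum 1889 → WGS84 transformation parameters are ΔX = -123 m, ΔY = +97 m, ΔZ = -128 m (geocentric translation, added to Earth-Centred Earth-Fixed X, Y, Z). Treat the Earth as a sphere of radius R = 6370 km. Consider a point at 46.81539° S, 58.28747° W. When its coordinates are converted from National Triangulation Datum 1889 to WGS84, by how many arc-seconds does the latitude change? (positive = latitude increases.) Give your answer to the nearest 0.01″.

Δφ = -6.31″

sin φ = -0.729152, cos φ = 0.684351, sin λ = -0.850696, cos λ = 0.525658.
North component: ΔN = −sin φ cos λ·ΔX − sin φ sin λ·ΔY + cos φ·ΔZ = −(-0.729152)(0.525658)(-123) − (-0.729152)(-0.850696)(97) + (0.684351)(-128) = -194.91 m.
1° of latitude spans πR/180 = 111177 m, so Δφ = -194.91 / 111177 × 3600 = -6.311″.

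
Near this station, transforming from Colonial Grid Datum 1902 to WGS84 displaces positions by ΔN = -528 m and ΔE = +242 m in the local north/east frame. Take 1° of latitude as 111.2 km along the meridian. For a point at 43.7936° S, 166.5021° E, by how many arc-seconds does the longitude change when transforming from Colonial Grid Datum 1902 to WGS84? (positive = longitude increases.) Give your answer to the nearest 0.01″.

At latitude -43.7936°, cos φ = 0.721838.
1° of longitude at this latitude = 111.2 × cos φ = 80.27 km, so Δλ = 242.0 / 80268.3 = 0.0030149° = 10.854″.

Δλ = 10.85″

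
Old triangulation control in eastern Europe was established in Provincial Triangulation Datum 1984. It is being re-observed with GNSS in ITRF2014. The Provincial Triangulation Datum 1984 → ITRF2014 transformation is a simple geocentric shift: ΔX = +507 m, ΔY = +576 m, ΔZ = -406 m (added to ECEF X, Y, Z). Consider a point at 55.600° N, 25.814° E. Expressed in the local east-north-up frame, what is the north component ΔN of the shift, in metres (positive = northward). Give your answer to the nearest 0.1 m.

At φ = 55.600°, λ = 25.814°: sin φ = 0.825113, cos φ = 0.564967, sin λ = 0.435451, cos λ = 0.900212.
ΔN = −sin φ cos λ·ΔX − sin φ sin λ·ΔY + cos φ·ΔZ = −(0.825113)(0.900212)(507) − (0.825113)(0.435451)(576) + (0.564967)(-406) = -812.92 m.

ΔN = -812.9 m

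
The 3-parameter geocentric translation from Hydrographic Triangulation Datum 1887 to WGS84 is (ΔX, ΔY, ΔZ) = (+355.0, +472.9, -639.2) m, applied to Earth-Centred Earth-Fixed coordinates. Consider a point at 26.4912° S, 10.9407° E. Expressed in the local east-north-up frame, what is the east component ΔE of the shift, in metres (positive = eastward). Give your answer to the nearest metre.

ΔE = 397 m

The local east axis at (φ, λ) is (−sin λ, cos λ, 0), so ΔE = −sin(10.9407°)·355.0 + cos(10.9407°)·472.9 = 396.93 m.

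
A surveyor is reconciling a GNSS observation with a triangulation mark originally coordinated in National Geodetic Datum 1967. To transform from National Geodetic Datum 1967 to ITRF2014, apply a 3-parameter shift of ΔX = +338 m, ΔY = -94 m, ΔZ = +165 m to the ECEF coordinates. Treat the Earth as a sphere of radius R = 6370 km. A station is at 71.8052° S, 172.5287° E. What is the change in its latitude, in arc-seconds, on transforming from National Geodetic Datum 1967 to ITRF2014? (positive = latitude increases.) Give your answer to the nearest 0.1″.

sin φ = -0.950000, cos φ = 0.312249, sin λ = 0.130030, cos λ = -0.991510.
North component: ΔN = −sin φ cos λ·ΔX − sin φ sin λ·ΔY + cos φ·ΔZ = −(-0.950000)(-0.991510)(338) − (-0.950000)(0.130030)(-94) + (0.312249)(165) = -278.46 m.
1° of latitude spans πR/180 = 111177 m, so Δφ = -278.46 / 111177 × 3600 = -9.017″.

Δφ = -9.0″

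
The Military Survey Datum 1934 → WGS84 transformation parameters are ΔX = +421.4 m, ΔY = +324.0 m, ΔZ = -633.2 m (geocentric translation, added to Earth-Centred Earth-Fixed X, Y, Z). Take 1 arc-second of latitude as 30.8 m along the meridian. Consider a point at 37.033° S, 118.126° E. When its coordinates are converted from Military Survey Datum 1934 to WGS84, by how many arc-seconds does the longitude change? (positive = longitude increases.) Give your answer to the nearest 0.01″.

sin φ = -0.602275, cos φ = 0.798289, sin λ = 0.881913, cos λ = -0.471412.
East component: ΔE = −sin λ·ΔX + cos λ·ΔY = −(0.881913)(421.4) + (-0.471412)(324.0) = -524.38 m.
1° of latitude spans 3600 × 30.80 = 110880 m; at latitude φ, 1° of longitude spans that × cos φ = 88514.3 m, so Δλ = -524.38 / 88514.3 × 3600 = -21.327″.

Δλ = -21.33″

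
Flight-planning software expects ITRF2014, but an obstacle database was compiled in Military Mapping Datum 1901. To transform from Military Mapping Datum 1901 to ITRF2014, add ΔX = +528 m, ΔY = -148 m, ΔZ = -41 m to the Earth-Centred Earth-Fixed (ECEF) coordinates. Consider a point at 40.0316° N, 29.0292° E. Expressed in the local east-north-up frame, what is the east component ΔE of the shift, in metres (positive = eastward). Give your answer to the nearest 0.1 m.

ΔE = -385.6 m

The local east axis at (φ, λ) is (−sin λ, cos λ, 0), so ΔE = −sin(29.0292°)·528 + cos(29.0292°)·(-148) = -385.62 m.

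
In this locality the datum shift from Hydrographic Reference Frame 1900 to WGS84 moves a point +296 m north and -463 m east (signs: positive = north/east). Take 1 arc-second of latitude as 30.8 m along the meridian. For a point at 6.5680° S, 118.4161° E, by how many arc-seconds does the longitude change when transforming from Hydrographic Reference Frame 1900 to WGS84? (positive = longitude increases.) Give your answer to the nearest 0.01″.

Δλ = -15.13″

At latitude -6.5680°, cos φ = 0.993437.
1″ of longitude at this latitude = 30.80 × cos φ = 30.5979 m, so Δλ = -463.0 / 30.5979 = -15.132″.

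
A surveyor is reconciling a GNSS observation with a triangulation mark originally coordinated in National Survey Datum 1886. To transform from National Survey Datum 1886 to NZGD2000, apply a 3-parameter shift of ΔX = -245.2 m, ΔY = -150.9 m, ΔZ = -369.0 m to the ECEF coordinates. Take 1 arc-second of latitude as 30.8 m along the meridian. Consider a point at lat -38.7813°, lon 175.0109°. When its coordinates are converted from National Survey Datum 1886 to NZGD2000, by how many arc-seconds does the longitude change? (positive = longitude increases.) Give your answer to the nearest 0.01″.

sin φ = -0.626349, cos φ = 0.779542, sin λ = 0.086966, cos λ = -0.996211.
East component: ΔE = −sin λ·ΔX + cos λ·ΔY = −(0.086966)(-245.2) + (-0.996211)(-150.9) = 171.65 m.
1° of latitude spans 3600 × 30.80 = 110880 m; at latitude φ, 1° of longitude spans that × cos φ = 86435.7 m, so Δλ = 171.65 / 86435.7 × 3600 = 7.149″.

Δλ = 7.15″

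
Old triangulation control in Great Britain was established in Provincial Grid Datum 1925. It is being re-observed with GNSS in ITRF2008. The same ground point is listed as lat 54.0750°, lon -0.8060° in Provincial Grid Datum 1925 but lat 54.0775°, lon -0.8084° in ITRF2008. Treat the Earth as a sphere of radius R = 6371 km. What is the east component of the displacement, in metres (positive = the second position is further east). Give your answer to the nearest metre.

Δφ = 54.0775° − 54.0750° = +0.0025°; Δλ = -0.8084° − -0.8060° = -0.0024°.
1° along a meridian = πR/180 = 111195 m.
ΔN = Δφ × 111195 = 278.0 m; ΔE = Δλ × 111195 × cos(54.0750°) = -0.0024 × 111195 × 0.586726 = -156.6 m.

ΔE = -157 m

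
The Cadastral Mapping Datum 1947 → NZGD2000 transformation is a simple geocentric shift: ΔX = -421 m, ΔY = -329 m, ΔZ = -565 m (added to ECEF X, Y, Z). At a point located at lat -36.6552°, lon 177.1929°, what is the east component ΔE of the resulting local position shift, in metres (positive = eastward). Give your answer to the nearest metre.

At φ = -36.6552°, λ = 177.1929°: sin φ = -0.596998, cos φ = 0.802243, sin λ = 0.048974, cos λ = -0.998800.
ΔE = −sin λ·ΔX + cos λ·ΔY = −(0.048974)·(-421) + (-0.998800)·(-329) = 349.22 m.

ΔE = 349 m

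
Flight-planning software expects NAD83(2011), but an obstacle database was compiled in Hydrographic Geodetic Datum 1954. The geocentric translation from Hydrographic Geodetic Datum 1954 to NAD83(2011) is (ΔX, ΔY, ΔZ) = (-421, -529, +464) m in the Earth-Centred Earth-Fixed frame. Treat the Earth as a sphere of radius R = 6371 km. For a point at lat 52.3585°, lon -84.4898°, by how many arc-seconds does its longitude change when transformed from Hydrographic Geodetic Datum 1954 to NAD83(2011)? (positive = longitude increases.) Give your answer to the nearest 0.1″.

Δλ = -24.9″

sin φ = 0.791848, cos φ = 0.610719, sin λ = -0.995379, cos λ = 0.096023.
East component: ΔE = −sin λ·ΔX + cos λ·ΔY = −(-0.995379)(-421) + (0.096023)(-529) = -469.85 m.
1° of latitude spans πR/180 = 111195 m; at latitude φ, 1° of longitude spans that × cos φ = 67908.8 m, so Δλ = -469.85 / 67908.8 × 3600 = -24.908″.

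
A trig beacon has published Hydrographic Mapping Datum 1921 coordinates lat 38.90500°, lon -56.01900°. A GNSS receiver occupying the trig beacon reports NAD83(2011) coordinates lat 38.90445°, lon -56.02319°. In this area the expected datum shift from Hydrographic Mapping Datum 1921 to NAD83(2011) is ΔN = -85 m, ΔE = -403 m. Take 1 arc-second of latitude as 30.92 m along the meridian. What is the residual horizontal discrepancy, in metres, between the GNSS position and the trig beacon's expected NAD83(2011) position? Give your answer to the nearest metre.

47 m

Observed coordinate differences: Δφ = -0.00055°, Δλ = -0.00419°.
Converting to metres (1° lat = 111312 m, cos φ = 0.778188): observed ΔN = -61.2 m, observed ΔE = -362.9 m.
Subtracting the expected shift leaves a residual of -61.2 − (-85) = 23.8 m north and -362.9 − (-403) = 40.1 m east.
Residual distance = √(23.8² + 40.1²) = 46.6 m.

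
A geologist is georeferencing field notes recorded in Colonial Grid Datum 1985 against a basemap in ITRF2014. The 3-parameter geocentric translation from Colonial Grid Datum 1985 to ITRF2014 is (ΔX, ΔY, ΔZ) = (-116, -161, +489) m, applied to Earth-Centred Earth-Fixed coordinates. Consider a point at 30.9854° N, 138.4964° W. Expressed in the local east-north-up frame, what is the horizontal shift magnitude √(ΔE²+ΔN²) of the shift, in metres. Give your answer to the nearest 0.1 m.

The local east axis at (φ, λ) is (−sin λ, cos λ, 0), so ΔE = −sin(-138.4964°)·(-116) + cos(-138.4964°)·(-161) = 43.71 m.
The local north axis is (−sin φ cos λ, −sin φ sin λ, cos φ), giving ΔN = -44.724 − 54.926 + 419.219 = 319.57 m.
Horizontal magnitude = √(ΔE² + ΔN²) = √(43.71² + 319.57²) = 322.54 m.

322.5 m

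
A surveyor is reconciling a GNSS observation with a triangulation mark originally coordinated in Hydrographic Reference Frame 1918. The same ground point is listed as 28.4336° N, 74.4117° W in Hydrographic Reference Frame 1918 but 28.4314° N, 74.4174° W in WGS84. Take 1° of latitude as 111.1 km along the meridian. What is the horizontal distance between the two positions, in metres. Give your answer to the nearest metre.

Δφ = 28.4314° − 28.4336° = -0.0022°; Δλ = -74.4174° − -74.4117° = -0.0057°.
ΔN = Δφ × 111100 = -244.4 m; ΔE = Δλ × 111100 × cos(28.4336°) = -0.0057 × 111100 × 0.879370 = -556.9 m.
Distance = √(ΔE² + ΔN²) = √((-556.9)² + (-244.4)²) = 608.2 m.

608 m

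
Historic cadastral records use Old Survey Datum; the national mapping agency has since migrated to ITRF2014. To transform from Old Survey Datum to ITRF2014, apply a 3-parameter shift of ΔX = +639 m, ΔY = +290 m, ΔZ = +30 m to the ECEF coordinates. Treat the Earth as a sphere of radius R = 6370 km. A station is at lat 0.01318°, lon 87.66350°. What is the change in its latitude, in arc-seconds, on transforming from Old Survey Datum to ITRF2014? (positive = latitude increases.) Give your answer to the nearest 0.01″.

sin φ = 0.000230, cos φ = 1.000000, sin λ = 0.999169, cos λ = 0.040768.
North component: ΔN = −sin φ cos λ·ΔX − sin φ sin λ·ΔY + cos φ·ΔZ = −(0.000230)(0.040768)(639) − (0.000230)(0.999169)(290) + (1.000000)(30) = 29.93 m.
1° of latitude spans πR/180 = 111177 m, so Δφ = 29.93 / 111177 × 3600 = 0.969″.

Δφ = 0.97″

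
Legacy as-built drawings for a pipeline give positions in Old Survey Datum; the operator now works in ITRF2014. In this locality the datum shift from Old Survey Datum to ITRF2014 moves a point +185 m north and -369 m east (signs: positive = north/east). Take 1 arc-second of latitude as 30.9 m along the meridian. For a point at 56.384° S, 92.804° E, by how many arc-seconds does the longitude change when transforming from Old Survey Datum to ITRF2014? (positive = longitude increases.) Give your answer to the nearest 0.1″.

At latitude -56.384°, cos φ = 0.553624.
1″ of longitude at this latitude = 30.90 × cos φ = 17.1070 m, so Δλ = -369.0 / 17.1070 = -21.570″.

Δλ = -21.6″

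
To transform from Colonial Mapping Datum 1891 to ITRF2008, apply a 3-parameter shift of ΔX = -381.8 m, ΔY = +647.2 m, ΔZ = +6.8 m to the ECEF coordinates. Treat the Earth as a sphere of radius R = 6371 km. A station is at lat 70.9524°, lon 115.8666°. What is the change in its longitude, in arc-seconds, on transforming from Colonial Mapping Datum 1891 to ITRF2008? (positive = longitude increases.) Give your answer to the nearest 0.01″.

Δλ = 6.07″

sin φ = 0.945248, cos φ = 0.326354, sin λ = 0.899812, cos λ = -0.436277.
East component: ΔE = −sin λ·ΔX + cos λ·ΔY = −(0.899812)(-381.8) + (-0.436277)(647.2) = 61.19 m.
1° of latitude spans πR/180 = 111195 m; at latitude φ, 1° of longitude spans that × cos φ = 36288.9 m, so Δλ = 61.19 / 36288.9 × 3600 = 6.070″.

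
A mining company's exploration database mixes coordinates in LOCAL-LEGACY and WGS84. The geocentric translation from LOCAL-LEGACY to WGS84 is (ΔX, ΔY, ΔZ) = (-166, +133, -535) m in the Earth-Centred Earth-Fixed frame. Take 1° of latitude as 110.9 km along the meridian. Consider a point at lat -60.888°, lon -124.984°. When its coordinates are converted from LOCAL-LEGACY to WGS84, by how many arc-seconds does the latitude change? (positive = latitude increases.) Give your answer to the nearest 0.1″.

sin φ = -0.873670, cos φ = 0.486518, sin λ = -0.819312, cos λ = -0.573348.
North component: ΔN = −sin φ cos λ·ΔX − sin φ sin λ·ΔY + cos φ·ΔZ = −(-0.873670)(-0.573348)(-166) − (-0.873670)(-0.819312)(133) + (0.486518)(-535) = -272.34 m.
1° of latitude spans 110900 m, so Δφ = -272.34 / 110900 × 3600 = -8.841″.

Δφ = -8.8″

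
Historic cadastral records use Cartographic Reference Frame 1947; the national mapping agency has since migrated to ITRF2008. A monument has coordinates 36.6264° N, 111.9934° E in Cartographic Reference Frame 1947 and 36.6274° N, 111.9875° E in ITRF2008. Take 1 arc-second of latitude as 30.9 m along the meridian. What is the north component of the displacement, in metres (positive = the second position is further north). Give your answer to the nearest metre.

ΔN = 111 m

Δφ = 36.6274° − 36.6264° = +0.0010°; Δλ = 111.9875° − 111.9934° = -0.0059°.
1° of latitude = 3600 × 30.90 = 111240 m.
ΔN = Δφ × 111240 = 111.2 m; ΔE = Δλ × 111240 × cos(36.6264°) = -0.0059 × 111240 × 0.802543 = -526.7 m.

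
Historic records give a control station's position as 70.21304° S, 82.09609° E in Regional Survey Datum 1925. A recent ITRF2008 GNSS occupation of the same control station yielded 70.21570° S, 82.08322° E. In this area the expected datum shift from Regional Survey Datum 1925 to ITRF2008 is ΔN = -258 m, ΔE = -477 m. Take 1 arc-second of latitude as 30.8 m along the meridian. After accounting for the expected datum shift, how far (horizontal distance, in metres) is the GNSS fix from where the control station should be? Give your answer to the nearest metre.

37 m

Observed coordinate differences: Δφ = -0.00266°, Δλ = -0.01287°.
Converting to metres (1° lat = 110880 m, cos φ = 0.338524): observed ΔN = -294.9 m, observed ΔE = -483.1 m.
Subtracting the expected shift leaves a residual of -294.9 − (-258) = -36.9 m north and -483.1 − (-477) = -6.1 m east.
Residual distance = √((-36.9)² + (-6.1)²) = 37.4 m.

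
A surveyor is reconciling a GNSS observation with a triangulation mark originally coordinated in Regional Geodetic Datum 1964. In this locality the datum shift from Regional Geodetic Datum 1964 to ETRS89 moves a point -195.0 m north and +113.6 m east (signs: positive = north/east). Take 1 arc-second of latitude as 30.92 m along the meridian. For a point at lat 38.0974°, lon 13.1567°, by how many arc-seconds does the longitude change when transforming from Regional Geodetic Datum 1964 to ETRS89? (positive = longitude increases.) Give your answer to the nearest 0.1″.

Δλ = 4.7″

At latitude 38.0974°, cos φ = 0.786963.
1″ of longitude at this latitude = 30.92 × cos φ = 24.3329 m, so Δλ = 113.6 / 24.3329 = 4.669″.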